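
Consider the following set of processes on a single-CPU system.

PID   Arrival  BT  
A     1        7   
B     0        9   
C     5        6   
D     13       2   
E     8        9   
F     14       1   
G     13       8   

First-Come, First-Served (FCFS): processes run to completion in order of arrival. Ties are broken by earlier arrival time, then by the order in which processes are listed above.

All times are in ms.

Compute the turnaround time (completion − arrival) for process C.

Schedule: | B 0-9 | A 9-16 | C 16-22 | E 22-31 | D 31-33 | G 33-41 | F 41-42 |
Completion: A=16  B=9  C=22  D=33  E=31  F=42  G=41
Turnaround(C) = completion − arrival = 22 − 5 = 17

17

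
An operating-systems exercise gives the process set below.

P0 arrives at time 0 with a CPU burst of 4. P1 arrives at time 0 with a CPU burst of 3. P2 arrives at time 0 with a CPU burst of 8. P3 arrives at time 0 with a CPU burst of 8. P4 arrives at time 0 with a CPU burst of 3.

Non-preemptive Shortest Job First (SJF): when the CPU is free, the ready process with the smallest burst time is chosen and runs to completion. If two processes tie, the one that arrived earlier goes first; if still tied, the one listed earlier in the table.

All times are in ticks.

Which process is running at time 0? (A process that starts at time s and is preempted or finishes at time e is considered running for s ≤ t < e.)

Timeline: | P1 0-3 | P4 3-6 | P0 6-10 | P2 10-18 | P3 18-26 |
Completion: P0=10  P1=3  P2=18  P3=26  P4=6
Turnaround (C−A): P0=10  P1=3  P2=18  P3=26  P4=6

P1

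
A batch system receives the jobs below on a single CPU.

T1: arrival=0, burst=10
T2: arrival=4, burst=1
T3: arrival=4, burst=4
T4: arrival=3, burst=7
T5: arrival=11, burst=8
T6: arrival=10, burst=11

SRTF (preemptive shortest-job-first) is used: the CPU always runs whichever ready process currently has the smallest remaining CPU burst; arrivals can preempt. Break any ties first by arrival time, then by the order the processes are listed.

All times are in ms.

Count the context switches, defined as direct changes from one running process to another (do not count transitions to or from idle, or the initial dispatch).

6

Schedule: | T1 0-4 | T2 4-5 | T3 5-9 | T1 9-15 | T4 15-22 | T5 22-30 | T6 30-41 |
Completion: T1=15  T2=5  T3=9  T4=22  T5=30  T6=41
Turnaround (C−A): T1=15  T2=1  T3=5  T4=19  T5=19  T6=31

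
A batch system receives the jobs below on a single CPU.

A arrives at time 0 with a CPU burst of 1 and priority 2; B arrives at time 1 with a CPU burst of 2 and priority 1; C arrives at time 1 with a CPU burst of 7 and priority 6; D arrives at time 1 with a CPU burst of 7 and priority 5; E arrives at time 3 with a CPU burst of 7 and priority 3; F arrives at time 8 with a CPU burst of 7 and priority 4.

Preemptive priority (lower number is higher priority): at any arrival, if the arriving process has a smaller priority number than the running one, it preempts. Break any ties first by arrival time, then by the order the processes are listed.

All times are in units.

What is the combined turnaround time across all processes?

72

Schedule: | A 0-1 | B 1-3 | E 3-10 | F 10-17 | D 17-24 | C 24-31 |
Completion: A=1  B=3  C=31  D=24  E=10  F=17
Turnaround (C−A): A=1  B=2  C=30  D=23  E=7  F=9
Turnaround = completion − arrival: A=1, B=2, C=30, D=23, E=7, F=9
Total turnaround = 1 + 2 + 30 + 23 + 7 + 9 = 72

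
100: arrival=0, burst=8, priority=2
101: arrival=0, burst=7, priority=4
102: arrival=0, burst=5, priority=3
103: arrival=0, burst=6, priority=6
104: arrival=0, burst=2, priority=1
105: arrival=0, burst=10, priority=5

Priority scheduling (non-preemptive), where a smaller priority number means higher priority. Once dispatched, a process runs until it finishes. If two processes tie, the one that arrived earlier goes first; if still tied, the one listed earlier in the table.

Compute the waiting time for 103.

Gantt: | 104 0-2 | 100 2-10 | 102 10-15 | 101 15-22 | 105 22-32 | 103 32-38 |
Completion: 100=10  101=22  102=15  103=38  104=2  105=32
Turnaround (C−A): 100=10  101=22  102=15  103=38  104=2  105=32
Waiting(103) = turnaround − burst = 38 − 6 = 32

32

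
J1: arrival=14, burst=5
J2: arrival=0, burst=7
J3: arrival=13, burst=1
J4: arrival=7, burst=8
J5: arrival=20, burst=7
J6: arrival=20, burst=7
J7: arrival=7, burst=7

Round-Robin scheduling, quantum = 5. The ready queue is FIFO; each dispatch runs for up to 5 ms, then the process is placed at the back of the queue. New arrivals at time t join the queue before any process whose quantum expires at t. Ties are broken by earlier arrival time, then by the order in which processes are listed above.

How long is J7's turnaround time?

21

Timeline: | J2 0-7 | J4 7-12 | J7 12-17 | J4 17-20 | J3 20-21 | J1 21-26 | J7 26-28 | J5 28-33 | J6 33-38 | J5 38-40 | J6 40-42 |
Completion: J1=26  J2=7  J3=21  J4=20  J5=40  J6=42  J7=28
Turnaround(J7) = completion − arrival = 28 − 7 = 21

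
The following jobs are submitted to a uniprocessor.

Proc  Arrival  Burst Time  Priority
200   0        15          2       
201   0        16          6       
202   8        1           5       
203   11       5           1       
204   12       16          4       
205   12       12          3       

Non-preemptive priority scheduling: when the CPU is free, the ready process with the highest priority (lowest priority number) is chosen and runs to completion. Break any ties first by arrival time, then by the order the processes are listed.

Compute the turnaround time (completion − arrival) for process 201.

65

Timeline: | 200 0-15 | 203 15-20 | 205 20-32 | 204 32-48 | 202 48-49 | 201 49-65 |
Completion: 200=15  201=65  202=49  203=20  204=48  205=32
Turnaround(201) = completion − arrival = 65 − 0 = 65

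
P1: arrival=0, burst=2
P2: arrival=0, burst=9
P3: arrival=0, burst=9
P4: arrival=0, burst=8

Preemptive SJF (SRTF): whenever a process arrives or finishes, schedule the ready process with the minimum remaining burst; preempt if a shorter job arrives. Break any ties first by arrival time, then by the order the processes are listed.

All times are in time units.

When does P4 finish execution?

Schedule: | P1 0-2 | P4 2-10 | P2 10-19 | P3 19-28 |
Completion: P1=2  P2=19  P3=28  P4=10

10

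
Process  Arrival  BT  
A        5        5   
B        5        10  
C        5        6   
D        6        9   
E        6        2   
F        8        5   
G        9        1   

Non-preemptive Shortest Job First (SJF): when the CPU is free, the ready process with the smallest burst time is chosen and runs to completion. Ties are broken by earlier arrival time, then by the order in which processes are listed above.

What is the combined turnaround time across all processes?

Timeline: | idle 0-5 | A 5-10 | G 10-11 | E 11-13 | F 13-18 | C 18-24 | D 24-33 | B 33-43 |
Completion: A=10  B=43  C=24  D=33  E=13  F=18  G=11
Turnaround (C−A): A=5  B=38  C=19  D=27  E=7  F=10  G=2
Turnaround = completion − arrival: A=5, B=38, C=19, D=27, E=7, F=10, G=2
Total turnaround = 5 + 38 + 19 + 27 + 7 + 10 + 2 = 108

108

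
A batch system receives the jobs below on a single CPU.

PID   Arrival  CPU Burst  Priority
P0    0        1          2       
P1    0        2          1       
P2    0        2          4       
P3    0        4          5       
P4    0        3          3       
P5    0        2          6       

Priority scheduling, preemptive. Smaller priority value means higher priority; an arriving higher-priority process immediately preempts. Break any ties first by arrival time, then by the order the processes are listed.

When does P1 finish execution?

2

Timeline: | P1 0-2 | P0 2-3 | P4 3-6 | P2 6-8 | P3 8-12 | P5 12-14 |
Completion: P0=3  P1=2  P2=8  P3=12  P4=6  P5=14
Turnaround (C−A): P0=3  P1=2  P2=8  P3=12  P4=6  P5=14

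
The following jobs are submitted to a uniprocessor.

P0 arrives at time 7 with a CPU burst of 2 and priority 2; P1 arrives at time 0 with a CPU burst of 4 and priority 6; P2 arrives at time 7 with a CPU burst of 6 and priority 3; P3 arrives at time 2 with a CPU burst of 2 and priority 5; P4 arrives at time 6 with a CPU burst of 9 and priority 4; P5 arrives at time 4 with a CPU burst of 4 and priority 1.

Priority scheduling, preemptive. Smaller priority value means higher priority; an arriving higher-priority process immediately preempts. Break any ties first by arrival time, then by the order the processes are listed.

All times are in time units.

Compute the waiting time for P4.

Gantt: | P1 0-2 | P3 2-4 | P5 4-8 | P0 8-10 | P2 10-16 | P4 16-25 | P1 25-27 |
Completion: P0=10  P1=27  P2=16  P3=4  P4=25  P5=8
Waiting(P4) = turnaround − burst = 19 − 9 = 10

10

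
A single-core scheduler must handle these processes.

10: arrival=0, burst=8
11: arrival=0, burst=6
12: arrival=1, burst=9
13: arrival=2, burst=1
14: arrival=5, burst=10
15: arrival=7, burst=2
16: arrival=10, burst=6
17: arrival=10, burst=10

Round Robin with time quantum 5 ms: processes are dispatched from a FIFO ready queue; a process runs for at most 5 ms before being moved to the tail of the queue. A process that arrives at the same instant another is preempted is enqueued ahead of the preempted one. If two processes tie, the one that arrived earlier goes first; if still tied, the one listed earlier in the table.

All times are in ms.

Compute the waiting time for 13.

Timeline: | 10 0-5 | 11 5-10 | 12 10-15 | 13 15-16 | 14 16-21 | 10 21-24 | 15 24-26 | 16 26-31 | 17 31-36 | 11 36-37 | 12 37-41 | 14 41-46 | 16 46-47 | 17 47-52 |
Completion: 10=24  11=37  12=41  13=16  14=46  15=26  16=47  17=52
Waiting(13) = turnaround − burst = 14 − 1 = 13

13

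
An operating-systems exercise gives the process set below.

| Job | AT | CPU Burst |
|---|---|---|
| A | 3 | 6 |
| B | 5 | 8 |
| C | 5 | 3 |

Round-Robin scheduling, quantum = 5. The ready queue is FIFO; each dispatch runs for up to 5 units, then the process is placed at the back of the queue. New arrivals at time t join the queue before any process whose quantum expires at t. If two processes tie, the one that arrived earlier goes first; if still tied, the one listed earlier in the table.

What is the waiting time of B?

Schedule: | idle 0-3 | A 3-8 | B 8-13 | C 13-16 | A 16-17 | B 17-20 |
Completion: A=17  B=20  C=16
Turnaround (C−A): A=14  B=15  C=11
Waiting(B) = turnaround − burst = 15 − 8 = 7

7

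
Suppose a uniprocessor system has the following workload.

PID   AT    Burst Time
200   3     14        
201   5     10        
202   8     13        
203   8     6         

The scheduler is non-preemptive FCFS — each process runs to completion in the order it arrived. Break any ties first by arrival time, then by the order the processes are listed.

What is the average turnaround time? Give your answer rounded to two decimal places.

Gantt: | idle 0-3 | 200 3-17 | 201 17-27 | 202 27-40 | 203 40-46 |
Completion: 200=17  201=27  202=40  203=46
Turnaround times: 200=14, 201=22, 202=32, 203=38
Average turnaround = (14+22+32+38) / 4 = 106/4 = 26.50

26.50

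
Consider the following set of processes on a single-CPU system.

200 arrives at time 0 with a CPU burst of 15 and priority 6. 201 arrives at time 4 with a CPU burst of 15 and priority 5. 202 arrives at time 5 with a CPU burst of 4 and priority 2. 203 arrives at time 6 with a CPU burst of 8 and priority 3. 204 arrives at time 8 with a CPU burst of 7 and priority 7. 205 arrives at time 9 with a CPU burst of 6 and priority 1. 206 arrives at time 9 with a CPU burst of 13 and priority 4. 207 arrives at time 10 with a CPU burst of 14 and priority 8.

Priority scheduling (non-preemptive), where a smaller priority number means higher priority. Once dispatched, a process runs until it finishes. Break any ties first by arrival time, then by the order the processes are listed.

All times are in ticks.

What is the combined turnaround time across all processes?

300

Timeline: | 200 0-15 | 205 15-21 | 202 21-25 | 203 25-33 | 206 33-46 | 201 46-61 | 204 61-68 | 207 68-82 |
Completion: 200=15  201=61  202=25  203=33  204=68  205=21  206=46  207=82
Turnaround = completion − arrival: 200=15, 201=57, 202=20, 203=27, 204=60, 205=12, 206=37, 207=72
Total turnaround = 15 + 57 + 20 + 27 + 60 + 12 + 37 + 72 = 300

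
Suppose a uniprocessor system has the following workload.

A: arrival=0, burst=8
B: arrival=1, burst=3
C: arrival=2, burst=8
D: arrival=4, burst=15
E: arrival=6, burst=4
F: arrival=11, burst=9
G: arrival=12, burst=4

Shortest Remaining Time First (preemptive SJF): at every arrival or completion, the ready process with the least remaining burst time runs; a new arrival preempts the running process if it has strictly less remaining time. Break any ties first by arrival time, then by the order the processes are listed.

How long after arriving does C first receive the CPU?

17

Timeline: | A 0-1 | B 1-4 | A 4-6 | E 6-10 | A 10-15 | G 15-19 | C 19-27 | F 27-36 | D 36-51 |
Completion: A=15  B=4  C=27  D=51  E=10  F=36  G=19
Turnaround (C−A): A=15  B=3  C=25  D=47  E=4  F=25  G=7
Response(C) = first start − arrival = 19 − 2 = 17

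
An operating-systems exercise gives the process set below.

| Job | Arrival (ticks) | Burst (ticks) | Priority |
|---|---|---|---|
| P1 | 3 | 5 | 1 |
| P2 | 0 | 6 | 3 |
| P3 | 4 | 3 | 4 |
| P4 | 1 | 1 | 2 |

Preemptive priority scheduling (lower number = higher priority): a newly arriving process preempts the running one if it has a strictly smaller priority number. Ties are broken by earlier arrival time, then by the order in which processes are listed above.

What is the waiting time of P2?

Schedule: | P2 0-1 | P4 1-2 | P2 2-3 | P1 3-8 | P2 8-12 | P3 12-15 |
Completion: P1=8  P2=12  P3=15  P4=2
Turnaround (C−A): P1=5  P2=12  P3=11  P4=1
Waiting(P2) = turnaround − burst = 12 − 6 = 6

6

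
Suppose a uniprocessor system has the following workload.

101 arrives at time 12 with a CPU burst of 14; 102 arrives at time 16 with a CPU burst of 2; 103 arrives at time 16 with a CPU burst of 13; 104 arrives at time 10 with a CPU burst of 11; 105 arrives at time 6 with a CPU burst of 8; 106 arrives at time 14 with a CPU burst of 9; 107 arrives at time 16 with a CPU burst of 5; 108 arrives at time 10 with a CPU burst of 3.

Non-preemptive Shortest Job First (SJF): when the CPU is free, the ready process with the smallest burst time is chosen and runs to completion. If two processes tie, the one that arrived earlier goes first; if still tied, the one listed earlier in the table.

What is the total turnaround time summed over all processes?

179

Timeline: | idle 0-6 | 105 6-14 | 108 14-17 | 102 17-19 | 107 19-24 | 106 24-33 | 104 33-44 | 103 44-57 | 101 57-71 |
Completion: 101=71  102=19  103=57  104=44  105=14  106=33  107=24  108=17
Turnaround = completion − arrival: 101=59, 102=3, 103=41, 104=34, 105=8, 106=19, 107=8, 108=7
Total turnaround = 59 + 3 + 41 + 34 + 8 + 19 + 8 + 7 = 179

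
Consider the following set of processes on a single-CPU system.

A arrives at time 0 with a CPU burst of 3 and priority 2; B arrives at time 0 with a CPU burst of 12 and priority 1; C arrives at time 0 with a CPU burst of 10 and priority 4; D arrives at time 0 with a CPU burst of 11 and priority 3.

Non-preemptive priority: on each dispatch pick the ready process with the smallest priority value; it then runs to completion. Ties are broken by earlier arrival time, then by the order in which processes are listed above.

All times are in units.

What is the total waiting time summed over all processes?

53

Timeline: | B 0-12 | A 12-15 | D 15-26 | C 26-36 |
Completion: A=15  B=12  C=36  D=26
Turnaround (C−A): A=15  B=12  C=36  D=26
Waiting = turnaround − burst: A=12, B=0, C=26, D=15
Total waiting = 12 + 0 + 26 + 15 = 53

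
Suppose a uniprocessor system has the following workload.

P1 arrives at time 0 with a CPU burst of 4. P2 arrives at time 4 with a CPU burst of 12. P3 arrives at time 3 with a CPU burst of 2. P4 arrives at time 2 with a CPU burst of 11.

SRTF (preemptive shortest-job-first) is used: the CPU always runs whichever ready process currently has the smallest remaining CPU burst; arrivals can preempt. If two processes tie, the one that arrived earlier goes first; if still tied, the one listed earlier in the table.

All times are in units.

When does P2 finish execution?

29

Schedule: | P1 0-4 | P3 4-6 | P4 6-17 | P2 17-29 |
Completion: P1=4  P2=29  P3=6  P4=17
Turnaround (C−A): P1=4  P2=25  P3=3  P4=15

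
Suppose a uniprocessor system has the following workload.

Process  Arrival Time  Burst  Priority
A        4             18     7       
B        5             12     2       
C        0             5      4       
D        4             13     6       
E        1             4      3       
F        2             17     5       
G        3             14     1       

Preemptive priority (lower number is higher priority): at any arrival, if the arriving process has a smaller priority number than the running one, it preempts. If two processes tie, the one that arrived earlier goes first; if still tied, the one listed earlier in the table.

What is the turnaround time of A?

79

Timeline: | C 0-1 | E 1-3 | G 3-17 | B 17-29 | E 29-31 | C 31-35 | F 35-52 | D 52-65 | A 65-83 |
Completion: A=83  B=29  C=35  D=65  E=31  F=52  G=17
Turnaround(A) = completion − arrival = 83 − 4 = 79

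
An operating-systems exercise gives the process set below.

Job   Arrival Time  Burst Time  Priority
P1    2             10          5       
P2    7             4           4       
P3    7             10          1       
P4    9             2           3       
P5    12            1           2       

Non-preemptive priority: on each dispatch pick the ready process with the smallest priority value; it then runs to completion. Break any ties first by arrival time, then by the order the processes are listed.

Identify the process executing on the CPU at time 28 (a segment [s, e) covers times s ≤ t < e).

Schedule: | idle 0-2 | P1 2-12 | P3 12-22 | P5 22-23 | P4 23-25 | P2 25-29 |
Completion: P1=12  P2=29  P3=22  P4=25  P5=23

P2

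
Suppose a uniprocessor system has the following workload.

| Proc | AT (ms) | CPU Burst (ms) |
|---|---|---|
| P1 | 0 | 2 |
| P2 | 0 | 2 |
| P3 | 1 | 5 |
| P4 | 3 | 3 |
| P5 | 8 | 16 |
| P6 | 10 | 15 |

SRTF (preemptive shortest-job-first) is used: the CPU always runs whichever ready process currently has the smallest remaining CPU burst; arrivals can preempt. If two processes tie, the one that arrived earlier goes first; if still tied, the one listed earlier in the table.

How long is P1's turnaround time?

2

Timeline: | P1 0-2 | P2 2-4 | P4 4-7 | P3 7-12 | P6 12-27 | P5 27-43 |
Completion: P1=2  P2=4  P3=12  P4=7  P5=43  P6=27
Turnaround (C−A): P1=2  P2=4  P3=11  P4=4  P5=35  P6=17
Turnaround(P1) = completion − arrival = 2 − 0 = 2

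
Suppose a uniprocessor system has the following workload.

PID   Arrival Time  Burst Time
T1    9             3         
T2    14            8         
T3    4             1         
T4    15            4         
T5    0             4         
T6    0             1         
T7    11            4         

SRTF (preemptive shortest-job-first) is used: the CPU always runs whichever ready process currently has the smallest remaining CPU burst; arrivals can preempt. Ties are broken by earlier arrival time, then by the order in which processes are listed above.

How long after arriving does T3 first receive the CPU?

1

Gantt: | T6 0-1 | T5 1-5 | T3 5-6 | idle 6-9 | T1 9-12 | T7 12-16 | T4 16-20 | T2 20-28 |
Completion: T1=12  T2=28  T3=6  T4=20  T5=5  T6=1  T7=16
Turnaround (C−A): T1=3  T2=14  T3=2  T4=5  T5=5  T6=1  T7=5
Response(T3) = first start − arrival = 5 − 4 = 1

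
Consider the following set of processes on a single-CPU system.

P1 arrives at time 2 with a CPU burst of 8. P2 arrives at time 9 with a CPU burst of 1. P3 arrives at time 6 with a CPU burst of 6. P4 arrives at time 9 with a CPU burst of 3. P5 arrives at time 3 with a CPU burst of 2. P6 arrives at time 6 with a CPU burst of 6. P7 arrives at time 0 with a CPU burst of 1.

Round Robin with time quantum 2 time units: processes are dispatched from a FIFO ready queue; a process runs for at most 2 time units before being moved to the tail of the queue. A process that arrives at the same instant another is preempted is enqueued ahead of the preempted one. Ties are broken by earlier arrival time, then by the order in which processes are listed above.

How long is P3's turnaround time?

20

Schedule: | P7 0-1 | idle 1-2 | P1 2-4 | P5 4-6 | P1 6-8 | P3 8-10 | P6 10-12 | P1 12-14 | P2 14-15 | P4 15-17 | P3 17-19 | P6 19-21 | P1 21-23 | P4 23-24 | P3 24-26 | P6 26-28 |
Completion: P1=23  P2=15  P3=26  P4=24  P5=6  P6=28  P7=1
Turnaround (C−A): P1=21  P2=6  P3=20  P4=15  P5=3  P6=22  P7=1
Turnaround(P3) = completion − arrival = 26 − 6 = 20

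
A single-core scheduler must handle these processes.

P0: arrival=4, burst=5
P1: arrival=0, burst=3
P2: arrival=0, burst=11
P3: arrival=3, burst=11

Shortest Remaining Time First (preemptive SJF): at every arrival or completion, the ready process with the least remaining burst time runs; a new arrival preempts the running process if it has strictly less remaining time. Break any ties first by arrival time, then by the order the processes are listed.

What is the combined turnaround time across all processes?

Timeline: | P1 0-3 | P2 3-4 | P0 4-9 | P2 9-19 | P3 19-30 |
Completion: P0=9  P1=3  P2=19  P3=30
Turnaround (C−A): P0=5  P1=3  P2=19  P3=27
Turnaround = completion − arrival: P0=5, P1=3, P2=19, P3=27
Total turnaround = 5 + 3 + 19 + 27 = 54

54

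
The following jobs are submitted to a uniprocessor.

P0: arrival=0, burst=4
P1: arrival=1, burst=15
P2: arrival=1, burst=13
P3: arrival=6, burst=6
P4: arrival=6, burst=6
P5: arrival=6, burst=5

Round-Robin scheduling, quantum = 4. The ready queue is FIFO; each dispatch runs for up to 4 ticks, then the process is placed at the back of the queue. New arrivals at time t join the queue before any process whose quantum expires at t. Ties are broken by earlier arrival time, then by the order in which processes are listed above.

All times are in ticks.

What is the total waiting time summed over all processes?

Schedule: | P0 0-4 | P1 4-8 | P2 8-12 | P3 12-16 | P4 16-20 | P5 20-24 | P1 24-28 | P2 28-32 | P3 32-34 | P4 34-36 | P5 36-37 | P1 37-41 | P2 41-45 | P1 45-48 | P2 48-49 |
Completion: P0=4  P1=48  P2=49  P3=34  P4=36  P5=37
Turnaround (C−A): P0=4  P1=47  P2=48  P3=28  P4=30  P5=31
Waiting = turnaround − burst: P0=0, P1=32, P2=35, P3=22, P4=24, P5=26
Total waiting = 0 + 32 + 35 + 22 + 24 + 26 = 139

139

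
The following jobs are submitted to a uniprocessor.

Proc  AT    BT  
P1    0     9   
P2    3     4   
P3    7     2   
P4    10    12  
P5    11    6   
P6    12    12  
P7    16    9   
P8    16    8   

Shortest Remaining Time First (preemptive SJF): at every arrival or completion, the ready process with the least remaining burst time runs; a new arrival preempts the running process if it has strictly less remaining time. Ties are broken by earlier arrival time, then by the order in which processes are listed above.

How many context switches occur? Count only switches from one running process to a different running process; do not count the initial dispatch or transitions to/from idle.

8

Schedule: | P1 0-3 | P2 3-7 | P3 7-9 | P1 9-15 | P5 15-21 | P8 21-29 | P7 29-38 | P4 38-50 | P6 50-62 |
Completion: P1=15  P2=7  P3=9  P4=50  P5=21  P6=62  P7=38  P8=29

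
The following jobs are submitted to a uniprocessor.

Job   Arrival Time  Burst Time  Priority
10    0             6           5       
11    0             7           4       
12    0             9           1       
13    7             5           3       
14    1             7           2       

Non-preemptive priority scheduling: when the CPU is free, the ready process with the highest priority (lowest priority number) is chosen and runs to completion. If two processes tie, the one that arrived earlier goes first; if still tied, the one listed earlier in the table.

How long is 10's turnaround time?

34

Schedule: | 12 0-9 | 14 9-16 | 13 16-21 | 11 21-28 | 10 28-34 |
Completion: 10=34  11=28  12=9  13=21  14=16
Turnaround(10) = completion − arrival = 34 − 0 = 34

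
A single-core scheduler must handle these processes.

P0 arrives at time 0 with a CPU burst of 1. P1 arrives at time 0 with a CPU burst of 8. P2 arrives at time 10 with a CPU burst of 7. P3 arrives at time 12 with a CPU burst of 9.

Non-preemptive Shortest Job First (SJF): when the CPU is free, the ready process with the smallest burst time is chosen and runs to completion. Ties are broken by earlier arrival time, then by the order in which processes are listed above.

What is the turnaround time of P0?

Gantt: | P0 0-1 | P1 1-9 | idle 9-10 | P2 10-17 | P3 17-26 |
Completion: P0=1  P1=9  P2=17  P3=26
Turnaround (C−A): P0=1  P1=9  P2=7  P3=14
Turnaround(P0) = completion − arrival = 1 − 0 = 1

1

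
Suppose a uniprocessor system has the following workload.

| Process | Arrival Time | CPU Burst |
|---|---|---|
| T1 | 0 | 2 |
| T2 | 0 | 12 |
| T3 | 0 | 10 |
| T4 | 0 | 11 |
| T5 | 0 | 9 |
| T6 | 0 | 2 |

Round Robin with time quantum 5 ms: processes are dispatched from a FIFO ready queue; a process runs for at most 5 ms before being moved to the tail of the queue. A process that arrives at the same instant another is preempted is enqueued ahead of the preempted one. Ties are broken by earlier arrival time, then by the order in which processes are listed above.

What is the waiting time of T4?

Timeline: | T1 0-2 | T2 2-7 | T3 7-12 | T4 12-17 | T5 17-22 | T6 22-24 | T2 24-29 | T3 29-34 | T4 34-39 | T5 39-43 | T2 43-45 | T4 45-46 |
Completion: T1=2  T2=45  T3=34  T4=46  T5=43  T6=24
Turnaround (C−A): T1=2  T2=45  T3=34  T4=46  T5=43  T6=24
Waiting(T4) = turnaround − burst = 46 − 11 = 35

35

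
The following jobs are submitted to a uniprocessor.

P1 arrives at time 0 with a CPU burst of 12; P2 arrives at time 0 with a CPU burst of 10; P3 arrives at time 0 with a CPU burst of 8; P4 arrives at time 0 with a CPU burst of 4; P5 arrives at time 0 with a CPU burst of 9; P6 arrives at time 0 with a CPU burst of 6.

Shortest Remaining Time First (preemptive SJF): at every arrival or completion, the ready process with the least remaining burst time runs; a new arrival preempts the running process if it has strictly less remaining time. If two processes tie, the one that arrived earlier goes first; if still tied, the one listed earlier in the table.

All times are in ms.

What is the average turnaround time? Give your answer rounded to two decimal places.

Timeline: | P4 0-4 | P6 4-10 | P3 10-18 | P5 18-27 | P2 27-37 | P1 37-49 |
Completion: P1=49  P2=37  P3=18  P4=4  P5=27  P6=10
Turnaround times: P1=49, P2=37, P3=18, P4=4, P5=27, P6=10
Average turnaround = (49+37+18+4+27+10) / 6 = 145/6 = 24.17

24.17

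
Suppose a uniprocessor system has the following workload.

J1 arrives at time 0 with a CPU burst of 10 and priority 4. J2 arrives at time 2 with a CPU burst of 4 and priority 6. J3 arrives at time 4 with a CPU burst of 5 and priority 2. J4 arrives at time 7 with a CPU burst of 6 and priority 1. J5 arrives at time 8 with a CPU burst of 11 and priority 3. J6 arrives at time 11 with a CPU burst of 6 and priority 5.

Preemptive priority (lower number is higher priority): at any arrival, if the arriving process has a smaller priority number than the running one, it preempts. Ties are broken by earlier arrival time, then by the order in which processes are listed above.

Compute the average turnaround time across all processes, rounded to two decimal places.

22.33

Schedule: | J1 0-4 | J3 4-7 | J4 7-13 | J3 13-15 | J5 15-26 | J1 26-32 | J6 32-38 | J2 38-42 |
Completion: J1=32  J2=42  J3=15  J4=13  J5=26  J6=38
Turnaround times: J1=32, J2=40, J3=11, J4=6, J5=18, J6=27
Average turnaround = (32+40+11+6+18+27) / 6 = 134/6 = 22.33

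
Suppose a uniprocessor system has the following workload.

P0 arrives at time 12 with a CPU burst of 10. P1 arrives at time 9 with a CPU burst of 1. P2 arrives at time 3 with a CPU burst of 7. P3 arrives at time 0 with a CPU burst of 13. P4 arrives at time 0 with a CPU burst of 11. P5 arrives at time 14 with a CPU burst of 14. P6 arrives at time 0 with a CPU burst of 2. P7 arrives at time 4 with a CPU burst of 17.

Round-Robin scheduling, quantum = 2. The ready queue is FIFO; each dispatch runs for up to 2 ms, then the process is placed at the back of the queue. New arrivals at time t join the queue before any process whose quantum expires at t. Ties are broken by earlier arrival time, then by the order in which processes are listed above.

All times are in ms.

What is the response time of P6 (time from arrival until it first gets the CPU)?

Gantt: | P3 0-2 | P4 2-4 | P6 4-6 | P3 6-8 | P2 8-10 | P7 10-12 | P4 12-14 | P3 14-16 | P1 16-17 | P2 17-19 | P0 19-21 | P7 21-23 | P5 23-25 | P4 25-27 | P3 27-29 | P2 29-31 | P0 31-33 | P7 33-35 | P5 35-37 | P4 37-39 | P3 39-41 | P2 41-42 | P0 42-44 | P7 44-46 | P5 46-48 | P4 48-50 | P3 50-52 | P0 52-54 | P7 54-56 | P5 56-58 | P4 58-59 | P3 59-60 | P0 60-62 | P7 62-64 | P5 64-66 | P7 66-68 | P5 68-70 | P7 70-72 | P5 72-74 | P7 74-75 |
Completion: P0=62  P1=17  P2=42  P3=60  P4=59  P5=74  P6=6  P7=75
Response(P6) = first start − arrival = 4 − 0 = 4

4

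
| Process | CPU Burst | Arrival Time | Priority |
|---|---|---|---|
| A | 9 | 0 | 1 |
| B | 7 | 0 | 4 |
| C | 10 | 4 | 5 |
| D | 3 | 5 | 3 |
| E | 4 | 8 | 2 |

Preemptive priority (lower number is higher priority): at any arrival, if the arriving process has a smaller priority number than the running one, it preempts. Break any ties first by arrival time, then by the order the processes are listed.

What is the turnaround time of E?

5

Gantt: | A 0-9 | E 9-13 | D 13-16 | B 16-23 | C 23-33 |
Completion: A=9  B=23  C=33  D=16  E=13
Turnaround(E) = completion − arrival = 13 − 8 = 5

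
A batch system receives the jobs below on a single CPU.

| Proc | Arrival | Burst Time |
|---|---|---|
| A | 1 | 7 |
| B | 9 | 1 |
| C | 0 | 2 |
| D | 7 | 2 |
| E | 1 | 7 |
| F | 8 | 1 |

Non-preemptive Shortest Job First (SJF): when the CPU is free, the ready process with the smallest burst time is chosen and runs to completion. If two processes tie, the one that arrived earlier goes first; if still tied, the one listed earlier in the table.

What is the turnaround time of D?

Schedule: | C 0-2 | A 2-9 | F 9-10 | B 10-11 | D 11-13 | E 13-20 |
Completion: A=9  B=11  C=2  D=13  E=20  F=10
Turnaround(D) = completion − arrival = 13 − 7 = 6

6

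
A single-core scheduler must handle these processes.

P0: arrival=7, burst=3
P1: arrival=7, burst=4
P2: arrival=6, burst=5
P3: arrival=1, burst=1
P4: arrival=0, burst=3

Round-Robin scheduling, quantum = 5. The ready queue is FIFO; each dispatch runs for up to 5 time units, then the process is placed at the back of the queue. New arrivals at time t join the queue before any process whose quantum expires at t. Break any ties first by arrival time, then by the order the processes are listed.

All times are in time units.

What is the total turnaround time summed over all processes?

29

Timeline: | P4 0-3 | P3 3-4 | idle 4-6 | P2 6-11 | P0 11-14 | P1 14-18 |
Completion: P0=14  P1=18  P2=11  P3=4  P4=3
Turnaround (C−A): P0=7  P1=11  P2=5  P3=3  P4=3
Turnaround = completion − arrival: P0=7, P1=11, P2=5, P3=3, P4=3
Total turnaround = 7 + 11 + 5 + 3 + 3 = 29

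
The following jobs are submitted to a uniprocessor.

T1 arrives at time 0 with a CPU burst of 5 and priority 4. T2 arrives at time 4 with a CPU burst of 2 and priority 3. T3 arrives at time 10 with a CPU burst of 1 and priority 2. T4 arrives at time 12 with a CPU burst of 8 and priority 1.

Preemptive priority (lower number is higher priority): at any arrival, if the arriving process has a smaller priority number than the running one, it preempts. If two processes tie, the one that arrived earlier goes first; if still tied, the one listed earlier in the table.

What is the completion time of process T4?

Timeline: | T1 0-4 | T2 4-6 | T1 6-7 | idle 7-10 | T3 10-11 | idle 11-12 | T4 12-20 |
Completion: T1=7  T2=6  T3=11  T4=20

20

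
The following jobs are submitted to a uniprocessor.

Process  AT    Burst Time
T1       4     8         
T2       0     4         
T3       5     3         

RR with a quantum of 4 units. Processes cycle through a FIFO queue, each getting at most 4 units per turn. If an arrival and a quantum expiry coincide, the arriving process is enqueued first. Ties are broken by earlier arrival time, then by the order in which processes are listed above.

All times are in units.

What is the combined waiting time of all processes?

Gantt: | T2 0-4 | T1 4-8 | T3 8-11 | T1 11-15 |
Completion: T1=15  T2=4  T3=11
Waiting = turnaround − burst: T1=3, T2=0, T3=3
Total waiting = 3 + 0 + 3 = 6

6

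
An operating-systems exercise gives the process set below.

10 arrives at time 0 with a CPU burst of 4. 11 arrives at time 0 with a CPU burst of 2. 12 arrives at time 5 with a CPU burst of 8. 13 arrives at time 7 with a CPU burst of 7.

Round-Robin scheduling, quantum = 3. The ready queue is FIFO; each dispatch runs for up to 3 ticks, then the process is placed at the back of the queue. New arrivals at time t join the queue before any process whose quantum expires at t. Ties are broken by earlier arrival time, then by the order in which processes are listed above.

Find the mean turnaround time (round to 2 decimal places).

10.00

Gantt: | 10 0-3 | 11 3-5 | 10 5-6 | 12 6-9 | 13 9-12 | 12 12-15 | 13 15-18 | 12 18-20 | 13 20-21 |
Completion: 10=6  11=5  12=20  13=21
Turnaround times: 10=6, 11=5, 12=15, 13=14
Average turnaround = (6+5+15+14) / 4 = 40/4 = 10.00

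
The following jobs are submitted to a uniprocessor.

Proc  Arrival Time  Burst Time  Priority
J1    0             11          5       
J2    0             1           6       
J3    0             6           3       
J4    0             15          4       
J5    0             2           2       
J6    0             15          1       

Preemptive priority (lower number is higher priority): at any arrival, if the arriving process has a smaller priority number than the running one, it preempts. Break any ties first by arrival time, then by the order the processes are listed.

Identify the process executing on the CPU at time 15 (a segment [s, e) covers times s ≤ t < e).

Schedule: | J6 0-15 | J5 15-17 | J3 17-23 | J4 23-38 | J1 38-49 | J2 49-50 |
Completion: J1=49  J2=50  J3=23  J4=38  J5=17  J6=15
Turnaround (C−A): J1=49  J2=50  J3=23  J4=38  J5=17  J6=15

J5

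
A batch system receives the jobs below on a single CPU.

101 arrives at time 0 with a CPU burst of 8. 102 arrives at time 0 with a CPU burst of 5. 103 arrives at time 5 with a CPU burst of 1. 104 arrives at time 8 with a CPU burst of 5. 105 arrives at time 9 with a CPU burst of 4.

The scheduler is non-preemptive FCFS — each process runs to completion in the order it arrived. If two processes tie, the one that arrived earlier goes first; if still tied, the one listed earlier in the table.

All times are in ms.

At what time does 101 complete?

8

Timeline: | 101 0-8 | 102 8-13 | 103 13-14 | 104 14-19 | 105 19-23 |
Completion: 101=8  102=13  103=14  104=19  105=23
Turnaround (C−A): 101=8  102=13  103=9  104=11  105=14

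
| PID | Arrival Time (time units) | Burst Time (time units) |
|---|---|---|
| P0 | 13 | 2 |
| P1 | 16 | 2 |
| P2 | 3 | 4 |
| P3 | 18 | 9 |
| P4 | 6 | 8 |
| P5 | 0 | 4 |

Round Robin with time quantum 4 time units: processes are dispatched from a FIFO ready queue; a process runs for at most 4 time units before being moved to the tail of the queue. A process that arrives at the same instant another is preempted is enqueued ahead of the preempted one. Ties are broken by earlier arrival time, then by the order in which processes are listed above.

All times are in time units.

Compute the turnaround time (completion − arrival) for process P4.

Gantt: | P5 0-4 | P2 4-8 | P4 8-16 | P0 16-18 | P1 18-20 | P3 20-29 |
Completion: P0=18  P1=20  P2=8  P3=29  P4=16  P5=4
Turnaround(P4) = completion − arrival = 16 − 6 = 10

10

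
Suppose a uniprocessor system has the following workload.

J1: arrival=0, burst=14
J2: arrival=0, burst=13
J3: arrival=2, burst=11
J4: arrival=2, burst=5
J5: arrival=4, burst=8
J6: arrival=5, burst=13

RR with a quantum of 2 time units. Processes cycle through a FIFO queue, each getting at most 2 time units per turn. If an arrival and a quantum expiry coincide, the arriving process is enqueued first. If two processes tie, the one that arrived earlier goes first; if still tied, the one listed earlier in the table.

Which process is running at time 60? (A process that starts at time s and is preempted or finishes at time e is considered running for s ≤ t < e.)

J2

Schedule: | J1 0-2 | J2 2-4 | J3 4-6 | J4 6-8 | J1 8-10 | J5 10-12 | J2 12-14 | J6 14-16 | J3 16-18 | J4 18-20 | J1 20-22 | J5 22-24 | J2 24-26 | J6 26-28 | J3 28-30 | J4 30-31 | J1 31-33 | J5 33-35 | J2 35-37 | J6 37-39 | J3 39-41 | J1 41-43 | J5 43-45 | J2 45-47 | J6 47-49 | J3 49-51 | J1 51-53 | J2 53-55 | J6 55-57 | J3 57-58 | J1 58-60 | J2 60-61 | J6 61-64 |
Completion: J1=60  J2=61  J3=58  J4=31  J5=45  J6=64
Turnaround (C−A): J1=60  J2=61  J3=56  J4=29  J5=41  J6=59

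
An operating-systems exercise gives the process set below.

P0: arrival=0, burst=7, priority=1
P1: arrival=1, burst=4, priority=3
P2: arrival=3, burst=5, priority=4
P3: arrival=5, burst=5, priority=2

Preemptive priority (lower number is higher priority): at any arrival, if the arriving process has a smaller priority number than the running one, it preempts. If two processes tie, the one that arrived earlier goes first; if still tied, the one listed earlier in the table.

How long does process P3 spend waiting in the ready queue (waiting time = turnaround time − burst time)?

Timeline: | P0 0-7 | P3 7-12 | P1 12-16 | P2 16-21 |
Completion: P0=7  P1=16  P2=21  P3=12
Turnaround (C−A): P0=7  P1=15  P2=18  P3=7
Waiting(P3) = turnaround − burst = 7 − 5 = 2

2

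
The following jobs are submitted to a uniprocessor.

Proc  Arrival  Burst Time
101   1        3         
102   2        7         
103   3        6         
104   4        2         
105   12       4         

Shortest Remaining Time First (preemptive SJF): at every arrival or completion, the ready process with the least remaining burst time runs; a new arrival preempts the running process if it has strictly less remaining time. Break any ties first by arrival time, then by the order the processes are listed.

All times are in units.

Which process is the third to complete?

Schedule: | idle 0-1 | 101 1-4 | 104 4-6 | 103 6-12 | 105 12-16 | 102 16-23 |
Completion: 101=4  102=23  103=12  104=6  105=16
Turnaround (C−A): 101=3  102=21  103=9  104=2  105=4
Finish order: 101 → 104 → 103 → 105 → 102

103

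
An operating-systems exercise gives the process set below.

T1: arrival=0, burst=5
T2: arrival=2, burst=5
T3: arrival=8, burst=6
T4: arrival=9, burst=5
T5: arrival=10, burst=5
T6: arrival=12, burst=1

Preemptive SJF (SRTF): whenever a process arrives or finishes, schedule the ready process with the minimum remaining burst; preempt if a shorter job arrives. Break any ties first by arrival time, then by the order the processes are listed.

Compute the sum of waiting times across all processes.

Schedule: | T1 0-5 | T2 5-10 | T4 10-12 | T6 12-13 | T4 13-16 | T5 16-21 | T3 21-27 |
Completion: T1=5  T2=10  T3=27  T4=16  T5=21  T6=13
Turnaround (C−A): T1=5  T2=8  T3=19  T4=7  T5=11  T6=1
Waiting = turnaround − burst: T1=0, T2=3, T3=13, T4=2, T5=6, T6=0
Total waiting = 0 + 3 + 13 + 2 + 6 + 0 = 24

24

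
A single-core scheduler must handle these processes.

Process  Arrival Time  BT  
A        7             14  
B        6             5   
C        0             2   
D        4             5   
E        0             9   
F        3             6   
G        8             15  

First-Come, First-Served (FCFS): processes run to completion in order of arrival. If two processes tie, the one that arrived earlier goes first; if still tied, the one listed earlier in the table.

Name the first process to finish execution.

C

Timeline: | C 0-2 | E 2-11 | F 11-17 | D 17-22 | B 22-27 | A 27-41 | G 41-56 |
Completion: A=41  B=27  C=2  D=22  E=11  F=17  G=56
Turnaround (C−A): A=34  B=21  C=2  D=18  E=11  F=14  G=48
Finish order: C → E → F → D → B → A → G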